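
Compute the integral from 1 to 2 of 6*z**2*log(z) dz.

Integrate by parts once (u = ln z, dv = 6*z**2 dz).
An antiderivative is F(z) = 2*z**3*(3*log(z) - 1)/3.
Then F(2) - F(1) = (-16/3 + 16*log(2)) - (-2/3) = -14/3 + 16*log(2).

-14/3 + 16*log(2)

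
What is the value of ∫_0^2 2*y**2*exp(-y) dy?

Integrate by parts twice (u = y^2, dv = 2*exp(-y) dy).
An antiderivative is F(y) = (-2*y**2 - 4*y - 4)*exp(-y).
Then F(2) - F(0) = (-20*exp(-2)) - (-4) = 4 - 20*exp(-2).

4 - 20*exp(-2)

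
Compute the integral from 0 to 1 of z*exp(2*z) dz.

1/4 + exp(2)/4

Integrate by parts once (u = z, dv = exp(2*z) dz).
An antiderivative is F(z) = (2*z - 1)*exp(2*z)/4.
Then F(1) - F(0) = (exp(2)/4) - (-1/4) = 1/4 + exp(2)/4.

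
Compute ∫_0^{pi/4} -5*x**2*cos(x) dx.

Integrate by parts twice (u = x^2, dv = -5*cos(x) dx).
An antiderivative is F(x) = -5*x**2*sin(x) - 10*x*cos(x) + 10*sin(x).
Then F(pi/4) - F(0) = (5*sqrt(2)*(-8*pi - pi**2 + 32)/32) - (0) = 5*sqrt(2)*(-8*pi - pi**2 + 32)/32.

5*sqrt(2)*(-8*pi - pi**2 + 32)/32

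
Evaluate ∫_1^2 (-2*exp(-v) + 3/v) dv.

An antiderivative is F(v) = 3*log(v) + 2*exp(-v).
Then F(2) - F(1) = (2*exp(-2) + 3*log(2)) - (2*exp(-1)) = -2*exp(-1) + 2*exp(-2) + 3*log(2).

-2*exp(-1) + 2*exp(-2) + 3*log(2)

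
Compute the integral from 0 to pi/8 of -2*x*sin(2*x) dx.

sqrt(2)*(-4 + pi)/16

Integrate by parts once (u = x, dv = -2*sin(2*x) dx).
An antiderivative is F(x) = x*cos(2*x) - sin(2*x)/2.
Then F(pi/8) - F(0) = (sqrt(2)*(-4 + pi)/16) - (0) = sqrt(2)*(-4 + pi)/16.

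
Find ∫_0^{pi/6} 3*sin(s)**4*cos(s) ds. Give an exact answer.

Let u = sin(s), so du = cos(s) ds. When s = 0, u = 0; when s = pi/6, u = 1/2.
The integral becomes 3·∫ u**4 du from 0 to 1/2, with antiderivative 3*u**5/5.
Back in s: F(s) = 3*sin(s)**5/5.
Then F(pi/6) - F(0) = (3/160) - (0) = 3/160.

3/160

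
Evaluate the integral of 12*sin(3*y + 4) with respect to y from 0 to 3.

Let u = 3*y + 4, so du = 3 dy. When y = 0, u = 4; when y = 3, u = 13.
The integral becomes 4·∫ sin(u) du from 4 to 13, with antiderivative -4*cos(u).
Back in y: F(y) = -4*cos(3*y + 4).
Then F(3) - F(0) = (-4*cos(13)) - (-4*cos(4)) = -4*cos(13) + 4*cos(4).

-4*cos(13) + 4*cos(4)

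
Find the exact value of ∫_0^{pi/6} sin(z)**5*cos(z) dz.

1/384

Let u = sin(z), so du = cos(z) dz. When z = 0, u = 0; when z = pi/6, u = 1/2.
The integral becomes ∫ u**5 du from 0 to 1/2, with antiderivative u**6/6.
Back in z: F(z) = sin(z)**6/6.
Then F(pi/6) - F(0) = (1/384) - (0) = 1/384.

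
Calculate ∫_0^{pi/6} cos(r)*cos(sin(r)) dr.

Let u = sin(r), so du = cos(r) dr. When r = 0, u = 0; when r = pi/6, u = 1/2.
The integral becomes ∫ cos(u) du from 0 to 1/2, with antiderivative sin(u).
Back in r: F(r) = sin(sin(r)).
Then F(pi/6) - F(0) = (sin(1/2)) - (0) = sin(1/2).

sin(1/2)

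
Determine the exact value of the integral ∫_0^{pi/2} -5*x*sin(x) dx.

-5

Integrate by parts once (u = x, dv = -5*sin(x) dx).
An antiderivative is F(x) = 5*x*cos(x) - 5*sin(x).
Then F(pi/2) - F(0) = (-5) - (0) = -5.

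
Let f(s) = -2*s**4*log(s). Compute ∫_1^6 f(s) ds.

622 - 15552*log(6)/5

Integrate by parts once (u = ln s, dv = -2*s**4 ds).
An antiderivative is F(s) = -2*s**5*(5*log(s) - 1)/25.
Then F(6) - F(1) = (15552/25 - 15552*log(6)/5) - (2/25) = 622 - 15552*log(6)/5.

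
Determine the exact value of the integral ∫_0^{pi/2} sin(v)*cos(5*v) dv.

Use the identity sin(v)cos(5*v) = [sin(6*v) + sin(-4*v)]/2.
An antiderivative is F(v) = cos(4*v)/8 - cos(6*v)/12.
Then F(pi/2) - F(0) = (5/24) - (1/24) = 1/6.

1/6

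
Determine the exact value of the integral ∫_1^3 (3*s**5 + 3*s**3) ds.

By the power rule, an antiderivative is F(s) = s**6/2 + 3*s**4/4.
Then F(3) - F(1) = (1701/4) - (5/4) = 424.

424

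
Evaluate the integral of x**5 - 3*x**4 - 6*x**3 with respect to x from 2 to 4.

By the power rule, an antiderivative is F(x) = x**6/6 - 3*x**5/5 - 3*x**4/2.
Then F(4) - F(2) = (-4736/15) - (-488/15) = -1416/5.

-1416/5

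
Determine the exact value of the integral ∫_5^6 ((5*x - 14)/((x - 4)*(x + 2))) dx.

Factor the denominator: x**2 - 2*x - 8 = (x + 2)(x - 4).
Partial fractions: (5*x - 14)/((x - 4)*(x + 2)) = 4/(x + 2) + 1/(x - 4).
An antiderivative is F(x) = log(x - 4) + 4*log(x + 2).
Then F(6) - F(5) = (13*log(2)) - (4*log(7)) = -4*log(7) + 13*log(2).

-4*log(7) + 13*log(2)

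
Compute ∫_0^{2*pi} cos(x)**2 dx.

pi

Use the identity cos^2(x) = (1 + cos(2*x))/2.
An antiderivative is F(x) = x/2 + sin(2*x)/4.
Then F(2*pi) - F(0) = (pi) - (0) = pi.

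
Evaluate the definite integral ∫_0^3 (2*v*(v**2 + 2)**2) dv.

441

Let u = v**2 + 2, so du = 2*v dv. When v = 0, u = 2; when v = 3, u = 11.
The integral becomes ∫ u**2 du from 2 to 11, with antiderivative u**3/3.
Back in v: F(v) = (v**2 + 2)**3/3.
Then F(3) - F(0) = (1331/3) - (8/3) = 441.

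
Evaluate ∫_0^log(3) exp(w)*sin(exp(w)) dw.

cos(1) - cos(3)

Let u = exp(w), so du = exp(w) dw. When w = 0, u = 1; when w = log(3), u = 3.
The integral becomes ∫ sin(u) du from 1 to 3, with antiderivative -cos(u).
Back in w: F(w) = -cos(exp(w)).
Then F(log(3)) - F(0) = (-cos(3)) - (-cos(1)) = cos(1) - cos(3).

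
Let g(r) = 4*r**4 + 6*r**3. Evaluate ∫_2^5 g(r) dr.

By the power rule, an antiderivative is F(r) = 4*r**5/5 + 3*r**4/2.
Then F(5) - F(2) = (6875/2) - (248/5) = 33879/10.

33879/10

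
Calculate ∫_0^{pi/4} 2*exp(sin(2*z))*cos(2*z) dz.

-1 + E

Let u = sin(2*z), so du = 2*cos(2*z) dz. When z = 0, u = 0; when z = pi/4, u = 1.
The integral becomes ∫ exp(u) du from 0 to 1, with antiderivative exp(u).
Back in z: F(z) = exp(sin(2*z)).
Then F(pi/4) - F(0) = (E) - (1) = -1 + E.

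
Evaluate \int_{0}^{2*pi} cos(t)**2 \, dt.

Use the identity cos^2(t) = (1 + cos(2*t))/2.
An antiderivative is F(t) = t/2 + sin(2*t)/4.
Then F(2*pi) - F(0) = (pi) - (0) = pi.

pi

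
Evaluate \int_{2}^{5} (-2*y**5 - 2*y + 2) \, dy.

-5202

By the power rule, an antiderivative is F(y) = -y**6/3 - y**2 + 2*y.
Then F(5) - F(2) = (-15670/3) - (-64/3) = -5202.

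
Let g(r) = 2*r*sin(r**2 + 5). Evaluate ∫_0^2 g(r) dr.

Let u = r**2 + 5, so du = 2*r dr. When r = 0, u = 5; when r = 2, u = 9.
The integral becomes ∫ sin(u) du from 5 to 9, with antiderivative -cos(u).
Back in r: F(r) = -cos(r**2 + 5).
Then F(2) - F(0) = (-cos(9)) - (-cos(5)) = cos(5) - cos(9).

cos(5) - cos(9)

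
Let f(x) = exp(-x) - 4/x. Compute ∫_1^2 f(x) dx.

An antiderivative is F(x) = -4*log(x) - exp(-x).
Then F(2) - F(1) = (-4*log(2) - exp(-2)) - (-exp(-1)) = -4*log(2) - exp(-2) + exp(-1).

-4*log(2) - exp(-2) + exp(-1)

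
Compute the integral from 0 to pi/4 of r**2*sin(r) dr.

Integrate by parts twice (u = r^2, dv = sin(r) dr).
An antiderivative is F(r) = -r**2*cos(r) + 2*r*sin(r) + 2*cos(r).
Then F(pi/4) - F(0) = (sqrt(2)*(-pi**2 + 8*pi + 32)/32) - (2) = -2 - sqrt(2)*pi**2/32 + sqrt(2)*pi/4 + sqrt(2).

-2 - sqrt(2)*pi**2/32 + sqrt(2)*pi/4 + sqrt(2)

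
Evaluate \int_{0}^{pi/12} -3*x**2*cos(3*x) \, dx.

sqrt(2)*(-8*pi - pi**2 + 32)/288

Integrate by parts twice (u = x^2, dv = -3*cos(3*x) dx).
An antiderivative is F(x) = -x**2*sin(3*x) - 2*x*cos(3*x)/3 + 2*sin(3*x)/9.
Then F(pi/12) - F(0) = (sqrt(2)*(-8*pi - pi**2 + 32)/288) - (0) = sqrt(2)*(-8*pi - pi**2 + 32)/288.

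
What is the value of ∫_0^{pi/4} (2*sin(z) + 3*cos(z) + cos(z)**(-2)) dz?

sqrt(2)/2 + 3

An antiderivative is F(z) = 3*sin(z) - 2*cos(z) + tan(z).
Then F(pi/4) - F(0) = (sqrt(2)/2 + 1) - (-2) = sqrt(2)/2 + 3.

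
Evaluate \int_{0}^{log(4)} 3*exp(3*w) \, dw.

63

Let u = exp(w), so du = exp(w) dw. When w = 0, u = 1; when w = log(4), u = 4.
The integral becomes 3·∫ u**2 du from 1 to 4, with antiderivative u**3.
Back in w: F(w) = exp(3*w).
Then F(log(4)) - F(0) = (64) - (1) = 63.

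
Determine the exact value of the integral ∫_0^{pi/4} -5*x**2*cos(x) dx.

Integrate by parts twice (u = x^2, dv = -5*cos(x) dx).
An antiderivative is F(x) = -5*x**2*sin(x) - 10*x*cos(x) + 10*sin(x).
Then F(pi/4) - F(0) = (5*sqrt(2)*(-8*pi - pi**2 + 32)/32) - (0) = 5*sqrt(2)*(-8*pi - pi**2 + 32)/32.

5*sqrt(2)*(-8*pi - pi**2 + 32)/32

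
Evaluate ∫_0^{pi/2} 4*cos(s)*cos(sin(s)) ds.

Let u = sin(s), so du = cos(s) ds. When s = 0, u = 0; when s = pi/2, u = 1.
The integral becomes 4·∫ cos(u) du from 0 to 1, with antiderivative 4*sin(u).
Back in s: F(s) = 4*sin(sin(s)).
Then F(pi/2) - F(0) = (4*sin(1)) - (0) = 4*sin(1).

4*sin(1)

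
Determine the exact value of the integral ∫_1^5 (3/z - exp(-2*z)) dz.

(-exp(8) + 1 + 6*exp(10)*log(5))*exp(-10)/2

An antiderivative is F(z) = 3*log(z) + exp(-2*z)/2.
Then F(5) - F(1) = (exp(-10)/2 + 3*log(5)) - (exp(-2)/2) = (-exp(8) + 1 + 6*exp(10)*log(5))*exp(-10)/2.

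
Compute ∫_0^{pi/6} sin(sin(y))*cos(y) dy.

Let u = sin(y), so du = cos(y) dy. When y = 0, u = 0; when y = pi/6, u = 1/2.
The integral becomes ∫ sin(u) du from 0 to 1/2, with antiderivative -cos(u).
Back in y: F(y) = -cos(sin(y)).
Then F(pi/6) - F(0) = (-cos(1/2)) - (-1) = 1 - cos(1/2).

1 - cos(1/2)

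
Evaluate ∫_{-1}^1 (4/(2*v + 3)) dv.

An antiderivative is F(v) = 2*log(2*v + 3).
Then F(1) - F(-1) = (log(25)) - (0) = log(25).

log(25)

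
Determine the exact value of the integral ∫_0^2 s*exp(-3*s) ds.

Integrate by parts once (u = s, dv = exp(-3*s) ds).
An antiderivative is F(s) = (-3*s - 1)*exp(-3*s)/9.
Then F(2) - F(0) = (-7*exp(-6)/9) - (-1/9) = (-7 + exp(6))*exp(-6)/9.

(-7 + exp(6))*exp(-6)/9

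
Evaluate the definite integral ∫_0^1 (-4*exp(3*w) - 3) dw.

An antiderivative is F(w) = -4*exp(3*w)/3 - 3*w.
Then F(1) - F(0) = (-4*exp(3)/3 - 3) - (-4/3) = -4*exp(3)/3 - 5/3.

-4*exp(3)/3 - 5/3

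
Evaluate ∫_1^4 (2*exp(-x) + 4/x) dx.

-2*exp(-4) + 2*exp(-1) + 8*log(2)

An antiderivative is F(x) = 4*log(x) - 2*exp(-x).
Then F(4) - F(1) = (-2*exp(-4) + 8*log(2)) - (-2*exp(-1)) = -2*exp(-4) + 2*exp(-1) + 8*log(2).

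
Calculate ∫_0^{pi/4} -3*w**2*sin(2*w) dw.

Integrate by parts twice (u = w^2, dv = -3*sin(2*w) dw).
An antiderivative is F(w) = 3*w**2*cos(2*w)/2 - 3*w*sin(2*w)/2 - 3*cos(2*w)/4.
Then F(pi/4) - F(0) = (-3*pi/8) - (-3/4) = 3/4 - 3*pi/8.

3/4 - 3*pi/8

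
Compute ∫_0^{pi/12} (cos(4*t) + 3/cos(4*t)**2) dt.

7*sqrt(3)/8

An antiderivative is F(t) = sin(4*t)/4 + 3*tan(4*t)/4.
Then F(pi/12) - F(0) = (7*sqrt(3)/8) - (0) = 7*sqrt(3)/8.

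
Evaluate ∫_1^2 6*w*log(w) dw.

-9/2 + 12*log(2)

Integrate by parts once (u = ln w, dv = 6*w dw).
An antiderivative is F(w) = 3*w**2*(2*log(w) - 1)/2.
Then F(2) - F(1) = (-6 + 12*log(2)) - (-3/2) = -9/2 + 12*log(2).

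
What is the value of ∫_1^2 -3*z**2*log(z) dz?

7/3 - 8*log(2)

Integrate by parts once (u = ln z, dv = -3*z**2 dz).
An antiderivative is F(z) = -z**3*(3*log(z) - 1)/3.
Then F(2) - F(1) = (8/3 - 8*log(2)) - (1/3) = 7/3 - 8*log(2).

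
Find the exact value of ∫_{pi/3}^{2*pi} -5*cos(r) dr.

5*sqrt(3)/2

An antiderivative is F(r) = -5*sin(r).
Then F(2*pi) - F(pi/3) = (0) - (-5*sqrt(3)/2) = 5*sqrt(3)/2.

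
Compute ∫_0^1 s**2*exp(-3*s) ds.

2/27 - 17*exp(-3)/27

Integrate by parts twice (u = s^2, dv = exp(-3*s) ds).
An antiderivative is F(s) = (-9*s**2 - 6*s - 2)*exp(-3*s)/27.
Then F(1) - F(0) = (-17*exp(-3)/27) - (-2/27) = 2/27 - 17*exp(-3)/27.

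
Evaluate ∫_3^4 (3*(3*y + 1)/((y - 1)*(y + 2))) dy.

Factor the denominator: y**2 + y - 2 = (y + 2)(y - 1).
Partial fractions: 3*(3*y + 1)/((y - 1)*(y + 2)) = 5/(y + 2) + 4/(y - 1).
An antiderivative is F(y) = 4*log(y - 1) + 5*log(y + 2).
Then F(4) - F(3) = (5*log(2) + 9*log(3)) - (4*log(2) + 5*log(5)) = -5*log(5) + log(2) + 9*log(3).

-5*log(5) + log(2) + 9*log(3)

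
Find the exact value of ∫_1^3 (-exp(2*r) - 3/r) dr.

-exp(6)/2 - log(27) + exp(2)/2

An antiderivative is F(r) = -exp(2*r)/2 - 3*log(r).
Then F(3) - F(1) = (-exp(6)/2 - log(27)) - (-exp(2)/2) = -exp(6)/2 - log(27) + exp(2)/2.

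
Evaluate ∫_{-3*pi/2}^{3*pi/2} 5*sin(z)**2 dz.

15*pi/2

Use the identity sin^2(z) = (1 - cos(2*z))/2.
An antiderivative is F(z) = 5*z/2 - 5*sin(2*z)/4.
Then F(3*pi/2) - F(-3*pi/2) = (15*pi/4) - (-15*pi/4) = 15*pi/2.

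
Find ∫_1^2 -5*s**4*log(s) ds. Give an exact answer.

Integrate by parts once (u = ln s, dv = -5*s**4 ds).
An antiderivative is F(s) = -s**5*(5*log(s) - 1)/5.
Then F(2) - F(1) = (32/5 - 32*log(2)) - (1/5) = 31/5 - 32*log(2).

31/5 - 32*log(2)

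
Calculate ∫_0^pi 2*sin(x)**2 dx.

pi

Use the identity sin^2(x) = (1 - cos(2*x))/2.
An antiderivative is F(x) = x - sin(2*x)/2.
Then F(pi) - F(0) = (pi) - (0) = pi.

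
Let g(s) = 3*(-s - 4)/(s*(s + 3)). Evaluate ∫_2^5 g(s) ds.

-5*log(5) + 7*log(2)

Factor the denominator: s**2 + 3*s = (s + 3)s.
Partial fractions: 3*(-s - 4)/(s*(s + 3)) = 1/(s + 3) - 4/s.
An antiderivative is F(s) = -4*log(s) + log(s + 3).
Then F(5) - F(2) = (-4*log(5) + 3*log(2)) - (log(5/16)) = -5*log(5) + 7*log(2).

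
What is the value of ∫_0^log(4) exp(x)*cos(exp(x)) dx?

Let u = exp(x), so du = exp(x) dx. When x = 0, u = 1; when x = log(4), u = 4.
The integral becomes ∫ cos(u) du from 1 to 4, with antiderivative sin(u).
Back in x: F(x) = sin(exp(x)).
Then F(log(4)) - F(0) = (sin(4)) - (sin(1)) = -sin(1) + sin(4).

-sin(1) + sin(4)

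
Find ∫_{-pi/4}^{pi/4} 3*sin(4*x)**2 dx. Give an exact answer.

3*pi/4

Use the identity sin^2(4*x) = (1 - cos(8*x))/2.
An antiderivative is F(x) = 3*x/2 - 3*sin(8*x)/16.
Then F(pi/4) - F(-pi/4) = (3*pi/8) - (-3*pi/8) = 3*pi/4.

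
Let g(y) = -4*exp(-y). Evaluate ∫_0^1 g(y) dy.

An antiderivative is F(y) = 4*exp(-y).
Then F(1) - F(0) = (4*exp(-1)) - (4) = -4 + 4*exp(-1).

-4 + 4*exp(-1)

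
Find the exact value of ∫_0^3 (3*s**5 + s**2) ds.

By the power rule, an antiderivative is F(s) = s**6/2 + s**3/3.
Then F(3) - F(0) = (747/2) - (0) = 747/2.

747/2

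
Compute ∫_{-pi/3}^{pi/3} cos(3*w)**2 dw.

Use the identity cos^2(3*w) = (1 + cos(6*w))/2.
An antiderivative is F(w) = w/2 + sin(6*w)/12.
Then F(pi/3) - F(-pi/3) = (pi/6) - (-pi/6) = pi/3.

pi/3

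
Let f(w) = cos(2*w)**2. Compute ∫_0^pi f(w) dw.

pi/2

Use the identity cos^2(2*w) = (1 + cos(4*w))/2.
An antiderivative is F(w) = w/2 + sin(4*w)/8.
Then F(pi) - F(0) = (pi/2) - (0) = pi/2.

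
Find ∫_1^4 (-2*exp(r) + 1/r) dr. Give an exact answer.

An antiderivative is F(r) = -2*exp(r) + log(r).
Then F(4) - F(1) = (-2*exp(4) + log(4)) - (-2*exp(1)) = -2*exp(4) + 2*log(2) + 2*exp(1).

-2*exp(4) + 2*log(2) + 2*exp(1)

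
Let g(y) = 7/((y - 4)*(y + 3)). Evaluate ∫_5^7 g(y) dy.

log(12/5)

Factor the denominator: y**2 - y - 12 = (y + 3)(y - 4).
Partial fractions: 7/((y - 4)*(y + 3)) = -1/(y + 3) + 1/(y - 4).
An antiderivative is F(y) = log(y - 4) - log(y + 3).
Then F(7) - F(5) = (log(3/10)) - (-log(8)) = log(12/5).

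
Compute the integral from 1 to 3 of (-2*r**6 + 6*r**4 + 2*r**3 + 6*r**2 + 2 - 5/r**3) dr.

By the power rule, an antiderivative is F(r) = -2*r**7/7 + 6*r**5/5 + r**4/2 + 2*r**3 + 2*r + 5/(2*r**2).
Then F(3) - F(1) = (-73231/315) - (277/35) = -75724/315.

-75724/315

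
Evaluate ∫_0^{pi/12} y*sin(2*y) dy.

-sqrt(3)*pi/48 + 1/8

Integrate by parts once (u = y, dv = sin(2*y) dy).
An antiderivative is F(y) = -y*cos(2*y)/2 + sin(2*y)/4.
Then F(pi/12) - F(0) = (-sqrt(3)*pi/48 + 1/8) - (0) = -sqrt(3)*pi/48 + 1/8.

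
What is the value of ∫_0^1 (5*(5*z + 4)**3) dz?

6305/4

Let u = 5*z + 4, so du = 5 dz. When z = 0, u = 4; when z = 1, u = 9.
The integral becomes ∫ u**3 du from 4 to 9, with antiderivative u**4/4.
Back in z: F(z) = (5*z + 4)**4/4.
Then F(1) - F(0) = (6561/4) - (64) = 6305/4.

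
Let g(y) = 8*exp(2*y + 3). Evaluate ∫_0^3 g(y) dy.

Let u = 2*y + 3, so du = 2 dy. When y = 0, u = 3; when y = 3, u = 9.
The integral becomes 4·∫ exp(u) du from 3 to 9, with antiderivative 4*exp(u).
Back in y: F(y) = 4*exp(2*y + 3).
Then F(3) - F(0) = (4*exp(9)) - (4*exp(3)) = -4*(1 - exp(6))*exp(3).

-4*(1 - exp(6))*exp(3)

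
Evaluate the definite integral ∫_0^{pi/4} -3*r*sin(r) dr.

3*sqrt(2)*(-4 + pi)/8

Integrate by parts once (u = r, dv = -3*sin(r) dr).
An antiderivative is F(r) = 3*r*cos(r) - 3*sin(r).
Then F(pi/4) - F(0) = (3*sqrt(2)*(-4 + pi)/8) - (0) = 3*sqrt(2)*(-4 + pi)/8.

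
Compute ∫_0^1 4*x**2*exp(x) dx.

Integrate by parts twice (u = x^2, dv = 4*exp(x) dx).
An antiderivative is F(x) = (4*x**2 - 8*x + 8)*exp(x).
Then F(1) - F(0) = (4*E) - (8) = -8 + 4*E.

-8 + 4*E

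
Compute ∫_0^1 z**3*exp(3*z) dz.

Integrate by parts 3 times (u = z^3, dv = exp(3*z) dz).
An antiderivative is F(z) = (9*z**3 - 9*z**2 + 6*z - 2)*exp(3*z)/27.
Then F(1) - F(0) = (4*exp(3)/27) - (-2/27) = 2/27 + 4*exp(3)/27.

2/27 + 4*exp(3)/27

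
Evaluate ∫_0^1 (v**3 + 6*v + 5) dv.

By the power rule, an antiderivative is F(v) = v**4/4 + 3*v**2 + 5*v.
Then F(1) - F(0) = (33/4) - (0) = 33/4.

33/4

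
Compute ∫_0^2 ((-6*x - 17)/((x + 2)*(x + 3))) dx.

-5*log(2) - log(5) + log(3)

Factor the denominator: x**2 + 5*x + 6 = (x + 3)(x + 2).
Partial fractions: (-6*x - 17)/((x + 2)*(x + 3)) = -1/(x + 3) - 5/(x + 2).
An antiderivative is F(x) = -5*log(x + 2) - log(x + 3).
Then F(2) - F(0) = (-10*log(2) - log(5)) - (-log(96)) = -5*log(2) - log(5) + log(3).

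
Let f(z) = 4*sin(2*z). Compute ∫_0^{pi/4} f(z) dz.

An antiderivative is F(z) = -2*cos(2*z).
Then F(pi/4) - F(0) = (0) - (-2) = 2.

2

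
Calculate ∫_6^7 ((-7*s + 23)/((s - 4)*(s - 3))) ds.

Factor the denominator: s**2 - 7*s + 12 = (s - 3)(s - 4).
Partial fractions: (-7*s + 23)/((s - 4)*(s - 3)) = -2/(s - 3) - 5/(s - 4).
An antiderivative is F(s) = -5*log(s - 4) - 2*log(s - 3).
Then F(7) - F(6) = (-5*log(3) - 4*log(2)) - (-5*log(2) - 2*log(3)) = log(2/27).

log(2/27)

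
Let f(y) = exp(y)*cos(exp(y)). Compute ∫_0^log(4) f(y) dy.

-sin(1) + sin(4)

Let u = exp(y), so du = exp(y) dy. When y = 0, u = 1; when y = log(4), u = 4.
The integral becomes ∫ cos(u) du from 1 to 4, with antiderivative sin(u).
Back in y: F(y) = sin(exp(y)).
Then F(log(4)) - F(0) = (sin(4)) - (sin(1)) = -sin(1) + sin(4).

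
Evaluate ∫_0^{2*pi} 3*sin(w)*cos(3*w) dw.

0

Use the identity sin(w)cos(3*w) = [sin(4*w) + sin(-2*w)]/2.
An antiderivative is F(w) = 3*cos(2*w)/4 - 3*cos(4*w)/8.
Then F(2*pi) - F(0) = (3/8) - (3/8) = 0.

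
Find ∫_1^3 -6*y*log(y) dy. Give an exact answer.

12 - 27*log(3)

Integrate by parts once (u = ln y, dv = -6*y dy).
An antiderivative is F(y) = -3*y**2*(2*log(y) - 1)/2.
Then F(3) - F(1) = (27/2 - 27*log(3)) - (3/2) = 12 - 27*log(3).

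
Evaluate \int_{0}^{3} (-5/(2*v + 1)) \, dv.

-5*log(7)/2

An antiderivative is F(v) = -5*log(2*v + 1)/2.
Then F(3) - F(0) = (-5*log(7)/2) - (0) = -5*log(7)/2.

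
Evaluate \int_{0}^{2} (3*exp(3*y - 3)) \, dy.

Let u = 3*y - 3, so du = 3 dy. When y = 0, u = -3; when y = 2, u = 3.
The integral becomes ∫ exp(u) du from -3 to 3, with antiderivative exp(u).
Back in y: F(y) = exp(3*y - 3).
Then F(2) - F(0) = (exp(3)) - (exp(-3)) = 2*sinh(3).

2*sinh(3)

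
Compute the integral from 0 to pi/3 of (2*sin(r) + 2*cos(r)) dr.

1 + sqrt(3)

An antiderivative is F(r) = 2*sin(r) - 2*cos(r).
Then F(pi/3) - F(0) = (-1 + sqrt(3)) - (-2) = 1 + sqrt(3).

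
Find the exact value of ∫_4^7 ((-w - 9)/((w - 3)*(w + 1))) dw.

-log(25)

Factor the denominator: w**2 - 2*w - 3 = (w + 1)(w - 3).
Partial fractions: (-w - 9)/((w - 3)*(w + 1)) = 2/(w + 1) - 3/(w - 3).
An antiderivative is F(w) = -3*log(w - 3) + 2*log(w + 1).
Then F(7) - F(4) = (0) - (log(25)) = -log(25).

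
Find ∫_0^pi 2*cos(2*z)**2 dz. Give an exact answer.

Use the identity cos^2(2*z) = (1 + cos(4*z))/2.
An antiderivative is F(z) = z + sin(4*z)/4.
Then F(pi) - F(0) = (pi) - (0) = pi.

pi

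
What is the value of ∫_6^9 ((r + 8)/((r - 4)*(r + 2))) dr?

Factor the denominator: r**2 - 2*r - 8 = (r + 2)(r - 4).
Partial fractions: (r + 8)/((r - 4)*(r + 2)) = -1/(r + 2) + 2/(r - 4).
An antiderivative is F(r) = 2*log(r - 4) - log(r + 2).
Then F(9) - F(6) = (log(25/11)) - (-log(2)) = log(50/11).

log(50/11)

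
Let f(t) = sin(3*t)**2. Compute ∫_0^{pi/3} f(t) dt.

pi/6

Use the identity sin^2(3*t) = (1 - cos(6*t))/2.
An antiderivative is F(t) = t/2 - sin(6*t)/12.
Then F(pi/3) - F(0) = (pi/6) - (0) = pi/6.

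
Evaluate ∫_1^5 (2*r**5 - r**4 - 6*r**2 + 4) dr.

21756/5

By the power rule, an antiderivative is F(r) = r**6/3 - r**5/5 - 2*r**3 + 4*r.
Then F(5) - F(1) = (13060/3) - (32/15) = 21756/5.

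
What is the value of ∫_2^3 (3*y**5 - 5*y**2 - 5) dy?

By the power rule, an antiderivative is F(y) = y**6/2 - 5*y**3/3 - 5*y.
Then F(3) - F(2) = (609/2) - (26/3) = 1775/6.

1775/6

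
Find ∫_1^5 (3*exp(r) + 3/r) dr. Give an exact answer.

-3*exp(1) + 3*log(5) + 3*exp(5)

An antiderivative is F(r) = 3*exp(r) + 3*log(r).
Then F(5) - F(1) = (3*log(5) + 3*exp(5)) - (3*exp(1)) = -3*exp(1) + 3*log(5) + 3*exp(5).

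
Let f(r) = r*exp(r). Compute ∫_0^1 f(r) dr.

1

Integrate by parts once (u = r, dv = exp(r) dr).
An antiderivative is F(r) = (r - 1)*exp(r).
Then F(1) - F(0) = (0) - (-1) = 1.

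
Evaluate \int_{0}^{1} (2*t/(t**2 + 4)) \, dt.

log(5/4)

Let u = t**2 + 4, so du = 2*t dt. When t = 0, u = 4; when t = 1, u = 5.
The integral becomes ∫ 1/u du from 4 to 5, with antiderivative log(u).
Back in t: F(t) = log(t**2 + 4).
Then F(1) - F(0) = (log(5)) - (log(4)) = log(5/4).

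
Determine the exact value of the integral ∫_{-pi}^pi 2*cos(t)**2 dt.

Use the identity cos^2(t) = (1 + cos(2*t))/2.
An antiderivative is F(t) = t + sin(2*t)/2.
Then F(pi) - F(-pi) = (pi) - (-pi) = 2*pi.

2*pi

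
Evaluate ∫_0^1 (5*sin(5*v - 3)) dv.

cos(3) - cos(2)

Let u = 5*v - 3, so du = 5 dv. When v = 0, u = -3; when v = 1, u = 2.
The integral becomes ∫ sin(u) du from -3 to 2, with antiderivative -cos(u).
Back in v: F(v) = -cos(5*v - 3).
Then F(1) - F(0) = (-cos(2)) - (-cos(3)) = cos(3) - cos(2).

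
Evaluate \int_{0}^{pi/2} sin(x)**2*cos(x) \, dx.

1/3

Let u = sin(x), so du = cos(x) dx. When x = 0, u = 0; when x = pi/2, u = 1.
The integral becomes ∫ u**2 du from 0 to 1, with antiderivative u**3/3.
Back in x: F(x) = sin(x)**3/3.
Then F(pi/2) - F(0) = (1/3) - (0) = 1/3.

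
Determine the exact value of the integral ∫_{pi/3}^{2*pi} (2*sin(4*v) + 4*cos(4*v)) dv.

-3/4 + sqrt(3)/2

An antiderivative is F(v) = sin(4*v) - cos(4*v)/2.
Then F(2*pi) - F(pi/3) = (-1/2) - (1/4 - sqrt(3)/2) = -3/4 + sqrt(3)/2.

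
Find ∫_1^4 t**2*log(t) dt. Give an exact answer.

-7 + 128*log(2)/3

Integrate by parts once (u = ln t, dv = t**2 dt).
An antiderivative is F(t) = t**3*(3*log(t) - 1)/9.
Then F(4) - F(1) = (-64/9 + 128*log(2)/3) - (-1/9) = -7 + 128*log(2)/3.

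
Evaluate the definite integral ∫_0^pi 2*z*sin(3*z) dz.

2*pi/3

Integrate by parts once (u = z, dv = 2*sin(3*z) dz).
An antiderivative is F(z) = -2*z*cos(3*z)/3 + 2*sin(3*z)/9.
Then F(pi) - F(0) = (2*pi/3) - (0) = 2*pi/3.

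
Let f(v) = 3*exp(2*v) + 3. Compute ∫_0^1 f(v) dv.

An antiderivative is F(v) = 3*exp(2*v)/2 + 3*v.
Then F(1) - F(0) = (3 + 3*exp(2)/2) - (3/2) = 3/2 + 3*exp(2)/2.

3/2 + 3*exp(2)/2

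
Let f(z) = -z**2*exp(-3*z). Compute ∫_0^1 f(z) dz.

Integrate by parts twice (u = z^2, dv = -exp(-3*z) dz).
An antiderivative is F(z) = (9*z**2 + 6*z + 2)*exp(-3*z)/27.
Then F(1) - F(0) = (17*exp(-3)/27) - (2/27) = -2/27 + 17*exp(-3)/27.

-2/27 + 17*exp(-3)/27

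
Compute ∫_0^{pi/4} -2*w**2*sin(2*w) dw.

Integrate by parts twice (u = w^2, dv = -2*sin(2*w) dw).
An antiderivative is F(w) = w**2*cos(2*w) - w*sin(2*w) - cos(2*w)/2.
Then F(pi/4) - F(0) = (-pi/4) - (-1/2) = 1/2 - pi/4.

1/2 - pi/4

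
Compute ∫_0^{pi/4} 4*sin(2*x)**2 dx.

pi/2

Use the identity sin^2(2*x) = (1 - cos(4*x))/2.
An antiderivative is F(x) = 2*x - sin(4*x)/2.
Then F(pi/4) - F(0) = (pi/2) - (0) = pi/2.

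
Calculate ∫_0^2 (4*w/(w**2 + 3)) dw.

log(49/9)

Let u = w**2 + 3, so du = 2*w dw. When w = 0, u = 3; when w = 2, u = 7.
The integral becomes 2·∫ 1/u du from 3 to 7, with antiderivative 2*log(u).
Back in w: F(w) = 2*log(w**2 + 3).
Then F(2) - F(0) = (log(49)) - (log(9)) = log(49/9).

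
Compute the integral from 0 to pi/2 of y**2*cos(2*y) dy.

-pi/4

Integrate by parts twice (u = y^2, dv = cos(2*y) dy).
An antiderivative is F(y) = y**2*sin(2*y)/2 + y*cos(2*y)/2 - sin(2*y)/4.
Then F(pi/2) - F(0) = (-pi/4) - (0) = -pi/4.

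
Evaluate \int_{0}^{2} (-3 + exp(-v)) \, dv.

-5 - exp(-2)

An antiderivative is F(v) = -3*v - exp(-v).
Then F(2) - F(0) = (-6 - exp(-2)) - (-1) = -5 - exp(-2).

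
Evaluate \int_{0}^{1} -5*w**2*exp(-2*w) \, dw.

-5/4 + 25*exp(-2)/4

Integrate by parts twice (u = w^2, dv = -5*exp(-2*w) dw).
An antiderivative is F(w) = (10*w**2 + 10*w + 5)*exp(-2*w)/4.
Then F(1) - F(0) = (25*exp(-2)/4) - (5/4) = -5/4 + 25*exp(-2)/4.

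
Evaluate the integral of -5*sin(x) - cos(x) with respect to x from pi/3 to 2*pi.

An antiderivative is F(x) = -sin(x) + 5*cos(x).
Then F(2*pi) - F(pi/3) = (5) - (5/2 - sqrt(3)/2) = sqrt(3)/2 + 5/2.

sqrt(3)/2 + 5/2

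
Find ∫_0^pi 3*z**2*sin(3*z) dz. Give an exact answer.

Integrate by parts twice (u = z^2, dv = 3*sin(3*z) dz).
An antiderivative is F(z) = -z**2*cos(3*z) + 2*z*sin(3*z)/3 + 2*cos(3*z)/9.
Then F(pi) - F(0) = (-2/9 + pi**2) - (2/9) = -4/9 + pi**2.

-4/9 + pi**2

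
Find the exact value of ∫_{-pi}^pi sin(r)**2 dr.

Use the identity sin^2(r) = (1 - cos(2*r))/2.
An antiderivative is F(r) = r/2 - sin(2*r)/4.
Then F(pi) - F(-pi) = (pi/2) - (-pi/2) = pi.

pi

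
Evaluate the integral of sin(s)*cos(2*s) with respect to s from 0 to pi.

Use the identity sin(s)cos(2*s) = [sin(3*s) + sin(-s)]/2.
An antiderivative is F(s) = cos(s)/2 - cos(3*s)/6.
Then F(pi) - F(0) = (-1/3) - (1/3) = -2/3.

-2/3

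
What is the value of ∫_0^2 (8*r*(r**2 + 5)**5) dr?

Let u = r**2 + 5, so du = 2*r dr. When r = 0, u = 5; when r = 2, u = 9.
The integral becomes 4·∫ u**5 du from 5 to 9, with antiderivative 2*u**6/3.
Back in r: F(r) = 2*(r**2 + 5)**6/3.
Then F(2) - F(0) = (354294) - (31250/3) = 1031632/3.

1031632/3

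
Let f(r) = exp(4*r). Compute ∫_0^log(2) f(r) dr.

Let u = exp(r), so du = exp(r) dr. When r = 0, u = 1; when r = log(2), u = 2.
The integral becomes ∫ u**3 du from 1 to 2, with antiderivative u**4/4.
Back in r: F(r) = exp(4*r)/4.
Then F(log(2)) - F(0) = (4) - (1/4) = 15/4.

15/4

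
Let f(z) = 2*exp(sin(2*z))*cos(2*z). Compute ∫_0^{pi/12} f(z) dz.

-1 + exp(1/2)

Let u = sin(2*z), so du = 2*cos(2*z) dz. When z = 0, u = 0; when z = pi/12, u = 1/2.
The integral becomes ∫ exp(u) du from 0 to 1/2, with antiderivative exp(u).
Back in z: F(z) = exp(sin(2*z)).
Then F(pi/12) - F(0) = (exp(1/2)) - (1) = -1 + exp(1/2).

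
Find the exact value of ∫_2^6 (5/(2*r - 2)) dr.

5*log(5)/2

An antiderivative is F(r) = 5*log(2*r - 2)/2.
Then F(6) - F(2) = (5*log(10)/2) - (5*log(2)/2) = 5*log(5)/2.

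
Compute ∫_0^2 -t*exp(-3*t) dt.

Integrate by parts once (u = t, dv = -exp(-3*t) dt).
An antiderivative is F(t) = (3*t + 1)*exp(-3*t)/9.
Then F(2) - F(0) = (7*exp(-6)/9) - (1/9) = (7 - exp(6))*exp(-6)/9.

(7 - exp(6))*exp(-6)/9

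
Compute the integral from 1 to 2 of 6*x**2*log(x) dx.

Integrate by parts once (u = ln x, dv = 6*x**2 dx).
An antiderivative is F(x) = 2*x**3*(3*log(x) - 1)/3.
Then F(2) - F(1) = (-16/3 + 16*log(2)) - (-2/3) = -14/3 + 16*log(2).

-14/3 + 16*log(2)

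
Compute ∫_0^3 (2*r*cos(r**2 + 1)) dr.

Let u = r**2 + 1, so du = 2*r dr. When r = 0, u = 1; when r = 3, u = 10.
The integral becomes ∫ cos(u) du from 1 to 10, with antiderivative sin(u).
Back in r: F(r) = sin(r**2 + 1).
Then F(3) - F(0) = (sin(10)) - (sin(1)) = -sin(1) + sin(10).

-sin(1) + sin(10)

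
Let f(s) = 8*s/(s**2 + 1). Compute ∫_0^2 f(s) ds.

Let u = s**2 + 1, so du = 2*s ds. When s = 0, u = 1; when s = 2, u = 5.
The integral becomes 4·∫ 1/u du from 1 to 5, with antiderivative 4*log(u).
Back in s: F(s) = 4*log(s**2 + 1).
Then F(2) - F(0) = (4*log(5)) - (0) = 4*log(5).

4*log(5)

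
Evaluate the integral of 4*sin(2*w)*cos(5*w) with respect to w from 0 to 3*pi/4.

Use the identity sin(2*w)cos(5*w) = [sin(7*w) + sin(-3*w)]/2.
An antiderivative is F(w) = 2*cos(3*w)/3 - 2*cos(7*w)/7.
Then F(3*pi/4) - F(0) = (10*sqrt(2)/21) - (8/21) = -8/21 + 10*sqrt(2)/21.

-8/21 + 10*sqrt(2)/21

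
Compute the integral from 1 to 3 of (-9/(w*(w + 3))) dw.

-log(8)

Factor the denominator: w**2 + 3*w = (w + 3)w.
Partial fractions: -9/(w*(w + 3)) = 3/(w + 3) - 3/w.
An antiderivative is F(w) = -3*log(w) + 3*log(w + 3).
Then F(3) - F(1) = (log(8)) - (log(64)) = -log(8).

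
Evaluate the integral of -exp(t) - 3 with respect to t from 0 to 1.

An antiderivative is F(t) = -3*t - exp(t).
Then F(1) - F(0) = (-3 - E) - (-1) = -E - 2.

-E - 2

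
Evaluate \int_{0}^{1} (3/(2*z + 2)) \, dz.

3*log(2)/2

An antiderivative is F(z) = 3*log(2*z + 2)/2.
Then F(1) - F(0) = (log(8)) - (3*log(2)/2) = 3*log(2)/2.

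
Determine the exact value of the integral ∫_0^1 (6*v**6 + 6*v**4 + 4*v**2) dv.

356/105

By the power rule, an antiderivative is F(v) = 6*v**7/7 + 6*v**5/5 + 4*v**3/3.
Then F(1) - F(0) = (356/105) - (0) = 356/105.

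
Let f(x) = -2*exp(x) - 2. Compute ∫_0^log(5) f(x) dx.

An antiderivative is F(x) = -2*x - 2*exp(x).
Then F(log(5)) - F(0) = (-10 - 2*log(5)) - (-2) = -8 - 2*log(5).

-8 - 2*log(5)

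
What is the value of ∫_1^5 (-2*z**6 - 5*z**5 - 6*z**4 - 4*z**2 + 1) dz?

-4121384/105

By the power rule, an antiderivative is F(z) = -2*z**7/7 - 5*z**6/6 - 6*z**5/5 - 4*z**3/3 + z.
Then F(5) - F(1) = (-549555/14) - (-557/210) = -4121384/105.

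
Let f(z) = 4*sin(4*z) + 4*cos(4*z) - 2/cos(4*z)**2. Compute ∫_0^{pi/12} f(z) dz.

An antiderivative is F(z) = sin(4*z) - cos(4*z) - tan(4*z)/2.
Then F(pi/12) - F(0) = (-1/2) - (-1) = 1/2.

1/2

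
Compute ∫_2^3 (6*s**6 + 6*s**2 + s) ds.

25275/14

By the power rule, an antiderivative is F(s) = 6*s**7/7 + 2*s**3 + s**2/2.
Then F(3) - F(2) = (27063/14) - (894/7) = 25275/14.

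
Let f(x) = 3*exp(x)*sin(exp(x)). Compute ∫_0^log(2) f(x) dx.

-3*cos(2) + 3*cos(1)

Let u = exp(x), so du = exp(x) dx. When x = 0, u = 1; when x = log(2), u = 2.
The integral becomes 3·∫ sin(u) du from 1 to 2, with antiderivative -3*cos(u).
Back in x: F(x) = -3*cos(exp(x)).
Then F(log(2)) - F(0) = (-3*cos(2)) - (-3*cos(1)) = -3*cos(2) + 3*cos(1).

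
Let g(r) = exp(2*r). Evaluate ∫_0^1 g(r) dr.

-1/2 + exp(2)/2

An antiderivative is F(r) = exp(2*r)/2.
Then F(1) - F(0) = (exp(2)/2) - (1/2) = -1/2 + exp(2)/2.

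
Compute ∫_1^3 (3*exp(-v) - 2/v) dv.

An antiderivative is F(v) = -2*log(v) - 3*exp(-v).
Then F(3) - F(1) = (-2*log(3) - 3*exp(-3)) - (-3*exp(-1)) = -2*log(3) - 3*exp(-3) + 3*exp(-1).

-2*log(3) - 3*exp(-3) + 3*exp(-1)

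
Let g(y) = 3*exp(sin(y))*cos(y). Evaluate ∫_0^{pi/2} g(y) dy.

Let u = sin(y), so du = cos(y) dy. When y = 0, u = 0; when y = pi/2, u = 1.
The integral becomes 3·∫ exp(u) du from 0 to 1, with antiderivative 3*exp(u).
Back in y: F(y) = 3*exp(sin(y)).
Then F(pi/2) - F(0) = (3*E) - (3) = -3 + 3*E.

-3 + 3*E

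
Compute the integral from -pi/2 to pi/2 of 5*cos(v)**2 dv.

5*pi/2

Use the identity cos^2(v) = (1 + cos(2*v))/2.
An antiderivative is F(v) = 5*v/2 + 5*sin(2*v)/4.
Then F(pi/2) - F(-pi/2) = (5*pi/4) - (-5*pi/4) = 5*pi/2.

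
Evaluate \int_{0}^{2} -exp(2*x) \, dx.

1/2 - exp(4)/2

An antiderivative is F(x) = -exp(2*x)/2.
Then F(2) - F(0) = (-exp(4)/2) - (-1/2) = 1/2 - exp(4)/2.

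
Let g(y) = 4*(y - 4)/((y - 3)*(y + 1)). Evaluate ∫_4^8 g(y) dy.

-6*log(5) + 10*log(3)

Factor the denominator: y**2 - 2*y - 3 = (y + 1)(y - 3).
Partial fractions: 4*(y - 4)/((y - 3)*(y + 1)) = 5/(y + 1) - 1/(y - 3).
An antiderivative is F(y) = -log(y - 3) + 5*log(y + 1).
Then F(8) - F(4) = (-log(5) + 10*log(3)) - (5*log(5)) = -6*log(5) + 10*log(3).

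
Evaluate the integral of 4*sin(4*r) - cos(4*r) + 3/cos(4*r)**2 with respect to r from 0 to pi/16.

7/4 - 5*sqrt(2)/8

An antiderivative is F(r) = -sin(4*r)/4 - cos(4*r) + 3*tan(4*r)/4.
Then F(pi/16) - F(0) = (3/4 - 5*sqrt(2)/8) - (-1) = 7/4 - 5*sqrt(2)/8.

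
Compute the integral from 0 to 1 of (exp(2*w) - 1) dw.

An antiderivative is F(w) = exp(2*w)/2 - w.
Then F(1) - F(0) = (-1 + exp(2)/2) - (1/2) = -3/2 + exp(2)/2.

-3/2 + exp(2)/2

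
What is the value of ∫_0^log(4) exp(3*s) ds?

21

Let u = exp(s), so du = exp(s) ds. When s = 0, u = 1; when s = log(4), u = 4.
The integral becomes ∫ u**2 du from 1 to 4, with antiderivative u**3/3.
Back in s: F(s) = exp(3*s)/3.
Then F(log(4)) - F(0) = (64/3) - (1/3) = 21.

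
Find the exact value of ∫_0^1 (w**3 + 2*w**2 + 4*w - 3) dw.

-1/12

By the power rule, an antiderivative is F(w) = w**4/4 + 2*w**3/3 + 2*w**2 - 3*w.
Then F(1) - F(0) = (-1/12) - (0) = -1/12.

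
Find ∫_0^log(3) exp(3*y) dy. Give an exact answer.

Let u = exp(y), so du = exp(y) dy. When y = 0, u = 1; when y = log(3), u = 3.
The integral becomes ∫ u**2 du from 1 to 3, with antiderivative u**3/3.
Back in y: F(y) = exp(3*y)/3.
Then F(log(3)) - F(0) = (9) - (1/3) = 26/3.

26/3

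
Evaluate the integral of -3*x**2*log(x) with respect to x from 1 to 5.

Integrate by parts once (u = ln x, dv = -3*x**2 dx).
An antiderivative is F(x) = -x**3*(3*log(x) - 1)/3.
Then F(5) - F(1) = (125/3 - 125*log(5)) - (1/3) = 124/3 - 125*log(5).

124/3 - 125*log(5)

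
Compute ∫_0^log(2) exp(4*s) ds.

15/4

Let u = exp(s), so du = exp(s) ds. When s = 0, u = 1; when s = log(2), u = 2.
The integral becomes ∫ u**3 du from 1 to 2, with antiderivative u**4/4.
Back in s: F(s) = exp(4*s)/4.
Then F(log(2)) - F(0) = (4) - (1/4) = 15/4.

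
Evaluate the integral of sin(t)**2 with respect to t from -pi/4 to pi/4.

Use the identity sin^2(t) = (1 - cos(2*t))/2.
An antiderivative is F(t) = t/2 - sin(2*t)/4.
Then F(pi/4) - F(-pi/4) = (-1/4 + pi/8) - (1/4 - pi/8) = -1/2 + pi/4.

-1/2 + pi/4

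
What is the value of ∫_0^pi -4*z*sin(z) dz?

Integrate by parts once (u = z, dv = -4*sin(z) dz).
An antiderivative is F(z) = 4*z*cos(z) - 4*sin(z).
Then F(pi) - F(0) = (-4*pi) - (0) = -4*pi.

-4*pi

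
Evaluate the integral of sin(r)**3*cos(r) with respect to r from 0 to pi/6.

Let u = sin(r), so du = cos(r) dr. When r = 0, u = 0; when r = pi/6, u = 1/2.
The integral becomes ∫ u**3 du from 0 to 1/2, with antiderivative u**4/4.
Back in r: F(r) = sin(r)**4/4.
Then F(pi/6) - F(0) = (1/64) - (0) = 1/64.

1/64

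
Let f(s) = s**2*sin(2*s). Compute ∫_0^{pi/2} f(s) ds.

Integrate by parts twice (u = s^2, dv = sin(2*s) ds).
An antiderivative is F(s) = -s**2*cos(2*s)/2 + s*sin(2*s)/2 + cos(2*s)/4.
Then F(pi/2) - F(0) = (-1/4 + pi**2/8) - (1/4) = -1/2 + pi**2/8.

-1/2 + pi**2/8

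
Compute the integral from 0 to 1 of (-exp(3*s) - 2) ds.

-exp(3)/3 - 5/3

An antiderivative is F(s) = -exp(3*s)/3 - 2*s.
Then F(1) - F(0) = (-exp(3)/3 - 2) - (-1/3) = -exp(3)/3 - 5/3.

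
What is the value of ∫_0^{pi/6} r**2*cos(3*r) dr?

Integrate by parts twice (u = r^2, dv = cos(3*r) dr).
An antiderivative is F(r) = r**2*sin(3*r)/3 + 2*r*cos(3*r)/9 - 2*sin(3*r)/27.
Then F(pi/6) - F(0) = (-2/27 + pi**2/108) - (0) = -2/27 + pi**2/108.

-2/27 + pi**2/108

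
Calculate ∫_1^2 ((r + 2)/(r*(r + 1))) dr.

Factor the denominator: r**2 + r = (r + 1)r.
Partial fractions: (r + 2)/(r*(r + 1)) = -1/(r + 1) + 2/r.
An antiderivative is F(r) = 2*log(r) - log(r + 1).
Then F(2) - F(1) = (log(4/3)) - (-log(2)) = log(8/3).

log(8/3)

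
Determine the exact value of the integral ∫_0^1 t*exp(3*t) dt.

1/9 + 2*exp(3)/9

Integrate by parts once (u = t, dv = exp(3*t) dt).
An antiderivative is F(t) = (3*t - 1)*exp(3*t)/9.
Then F(1) - F(0) = (2*exp(3)/9) - (-1/9) = 1/9 + 2*exp(3)/9.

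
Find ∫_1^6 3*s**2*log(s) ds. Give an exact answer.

Integrate by parts once (u = ln s, dv = 3*s**2 ds).
An antiderivative is F(s) = s**3*(3*log(s) - 1)/3.
Then F(6) - F(1) = (-72 + 216*log(2) + 216*log(3)) - (-1/3) = -215/3 + 216*log(2) + 216*log(3).

-215/3 + 216*log(2) + 216*log(3)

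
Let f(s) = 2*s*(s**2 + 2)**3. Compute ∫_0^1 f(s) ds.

65/4

Let u = s**2 + 2, so du = 2*s ds. When s = 0, u = 2; when s = 1, u = 3.
The integral becomes ∫ u**3 du from 2 to 3, with antiderivative u**4/4.
Back in s: F(s) = (s**2 + 2)**4/4.
Then F(1) - F(0) = (81/4) - (4) = 65/4.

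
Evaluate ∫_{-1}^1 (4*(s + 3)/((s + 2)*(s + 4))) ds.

Factor the denominator: s**2 + 6*s + 8 = (s + 4)(s + 2).
Partial fractions: 4*(s + 3)/((s + 2)*(s + 4)) = 2/(s + 4) + 2/(s + 2).
An antiderivative is F(s) = 2*log(s + 2) + 2*log(s + 4).
Then F(1) - F(-1) = (2*log(3) + 2*log(5)) - (log(9)) = log(25).

log(25)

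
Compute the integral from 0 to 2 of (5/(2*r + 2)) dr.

An antiderivative is F(r) = 5*log(2*r + 2)/2.
Then F(2) - F(0) = (5*log(6)/2) - (5*log(2)/2) = 5*log(3)/2.

5*log(3)/2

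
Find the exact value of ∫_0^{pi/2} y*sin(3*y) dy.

-1/9

Integrate by parts once (u = y, dv = sin(3*y) dy).
An antiderivative is F(y) = -y*cos(3*y)/3 + sin(3*y)/9.
Then F(pi/2) - F(0) = (-1/9) - (0) = -1/9.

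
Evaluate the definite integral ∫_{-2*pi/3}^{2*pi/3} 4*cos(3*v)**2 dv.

Use the identity cos^2(3*v) = (1 + cos(6*v))/2.
An antiderivative is F(v) = 2*v + sin(6*v)/3.
Then F(2*pi/3) - F(-2*pi/3) = (4*pi/3) - (-4*pi/3) = 8*pi/3.

8*pi/3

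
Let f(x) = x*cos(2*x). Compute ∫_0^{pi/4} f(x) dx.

-1/4 + pi/8

Integrate by parts once (u = x, dv = cos(2*x) dx).
An antiderivative is F(x) = x*sin(2*x)/2 + cos(2*x)/4.
Then F(pi/4) - F(0) = (pi/8) - (1/4) = -1/4 + pi/8.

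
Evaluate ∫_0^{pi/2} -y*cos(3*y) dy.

Integrate by parts once (u = y, dv = -cos(3*y) dy).
An antiderivative is F(y) = -y*sin(3*y)/3 - cos(3*y)/9.
Then F(pi/2) - F(0) = (pi/6) - (-1/9) = 1/9 + pi/6.

1/9 + pi/6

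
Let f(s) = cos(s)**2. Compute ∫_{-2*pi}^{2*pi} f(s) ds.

Use the identity cos^2(s) = (1 + cos(2*s))/2.
An antiderivative is F(s) = s/2 + sin(2*s)/4.
Then F(2*pi) - F(-2*pi) = (pi) - (-pi) = 2*pi.

2*pi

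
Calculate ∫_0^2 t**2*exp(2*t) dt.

-1/4 + 5*exp(4)/4

Integrate by parts twice (u = t^2, dv = exp(2*t) dt).
An antiderivative is F(t) = (2*t**2 - 2*t + 1)*exp(2*t)/4.
Then F(2) - F(0) = (5*exp(4)/4) - (1/4) = -1/4 + 5*exp(4)/4.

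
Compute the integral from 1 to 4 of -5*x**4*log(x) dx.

1023/5 - 2048*log(2)

Integrate by parts once (u = ln x, dv = -5*x**4 dx).
An antiderivative is F(x) = -x**5*(5*log(x) - 1)/5.
Then F(4) - F(1) = (1024/5 - 2048*log(2)) - (1/5) = 1023/5 - 2048*log(2).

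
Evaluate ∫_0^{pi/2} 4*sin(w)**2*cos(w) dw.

Let u = sin(w), so du = cos(w) dw. When w = 0, u = 0; when w = pi/2, u = 1.
The integral becomes 4·∫ u**2 du from 0 to 1, with antiderivative 4*u**3/3.
Back in w: F(w) = 4*sin(w)**3/3.
Then F(pi/2) - F(0) = (4/3) - (0) = 4/3.

4/3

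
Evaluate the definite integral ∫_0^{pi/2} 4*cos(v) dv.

An antiderivative is F(v) = 4*sin(v).
Then F(pi/2) - F(0) = (4) - (0) = 4.

4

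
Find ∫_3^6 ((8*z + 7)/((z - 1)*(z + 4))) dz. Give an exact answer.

-5*log(7) + 2*log(2) + 8*log(5)

Factor the denominator: z**2 + 3*z - 4 = (z + 4)(z - 1).
Partial fractions: (8*z + 7)/((z - 1)*(z + 4)) = 5/(z + 4) + 3/(z - 1).
An antiderivative is F(z) = 3*log(z - 1) + 5*log(z + 4).
Then F(6) - F(3) = (5*log(2) + 8*log(5)) - (3*log(2) + 5*log(7)) = -5*log(7) + 2*log(2) + 8*log(5).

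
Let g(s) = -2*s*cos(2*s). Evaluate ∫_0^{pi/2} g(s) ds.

Integrate by parts once (u = s, dv = -2*cos(2*s) ds).
An antiderivative is F(s) = -s*sin(2*s) - cos(2*s)/2.
Then F(pi/2) - F(0) = (1/2) - (-1/2) = 1.

1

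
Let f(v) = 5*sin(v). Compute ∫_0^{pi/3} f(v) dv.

5/2

An antiderivative is F(v) = -5*cos(v).
Then F(pi/3) - F(0) = (-5/2) - (-5) = 5/2.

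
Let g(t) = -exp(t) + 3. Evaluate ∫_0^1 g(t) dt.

An antiderivative is F(t) = 3*t - exp(t).
Then F(1) - F(0) = (3 - E) - (-1) = 4 - E.

4 - E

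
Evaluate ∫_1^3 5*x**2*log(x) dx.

Integrate by parts once (u = ln x, dv = 5*x**2 dx).
An antiderivative is F(x) = 5*x**3*(3*log(x) - 1)/9.
Then F(3) - F(1) = (-15 + 45*log(3)) - (-5/9) = -130/9 + 45*log(3).

-130/9 + 45*log(3)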